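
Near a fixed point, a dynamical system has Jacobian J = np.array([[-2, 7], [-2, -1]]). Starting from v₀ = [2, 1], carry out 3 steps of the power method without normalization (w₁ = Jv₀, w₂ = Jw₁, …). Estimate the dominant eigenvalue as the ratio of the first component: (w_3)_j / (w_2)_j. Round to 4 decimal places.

w1 = Jv₀ = ((-2)·2 + 7·1; (-2)·2 + (-1)·1) = (3, -5)
w2 = Jw1 = ((-2)·3 + 7·(-5); (-2)·3 + (-1)·(-5)) = (-41, -1)
w3 = Jw2 = (75, 83)
Ratio at component: 75 / -41 = -1.8293

-1.8293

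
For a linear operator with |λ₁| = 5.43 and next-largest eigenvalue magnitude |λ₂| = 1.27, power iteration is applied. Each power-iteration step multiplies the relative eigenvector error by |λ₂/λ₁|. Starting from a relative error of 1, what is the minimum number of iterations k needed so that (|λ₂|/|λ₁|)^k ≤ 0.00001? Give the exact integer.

|λ₂/λ₁| = 1.27/5.43 = 0.23389
Need k ≥ ln(0.00001) / ln(0.23389) = -11.5129 / -1.4529 ≈ 7.924
Smallest integer k satisfying the bound: 8

8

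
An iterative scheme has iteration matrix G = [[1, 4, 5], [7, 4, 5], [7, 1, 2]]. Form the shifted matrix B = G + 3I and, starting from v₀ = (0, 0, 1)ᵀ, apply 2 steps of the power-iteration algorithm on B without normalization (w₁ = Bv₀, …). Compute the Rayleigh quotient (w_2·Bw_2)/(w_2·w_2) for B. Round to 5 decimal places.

14.69957

B = G + 3I has rows (4, 4, 5); (7, 7, 5); (7, 1, 5)
w1 = Bv₀ = (5, 5, 5)
w2 = Bw1 = (65, 95, 65)
Bw2 = (965, 1445, 875)
w2·Bw2 = 256875; w2·w2 = 17475; μ ≈ 256875/17475 = 14.69957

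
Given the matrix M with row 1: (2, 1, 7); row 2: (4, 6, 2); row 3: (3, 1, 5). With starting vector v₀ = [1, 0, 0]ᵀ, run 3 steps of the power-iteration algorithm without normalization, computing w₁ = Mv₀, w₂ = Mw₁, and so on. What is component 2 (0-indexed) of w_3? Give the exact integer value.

250

w1 = Mv₀ = (2·1 + 1·0 + 7·0; 4·1 + 6·0 + 2·0; 3·1 + 1·0 + 5·0) = (2, 4, 3)
w2 = Mw1 = (2·2 + 1·4 + 7·3; 4·2 + 6·4 + 2·3; 3·2 + 1·4 + 5·3) = (29, 38, 25)
w3 = Mw2 = (271, 394, 250)
The requested component of w3 is 250.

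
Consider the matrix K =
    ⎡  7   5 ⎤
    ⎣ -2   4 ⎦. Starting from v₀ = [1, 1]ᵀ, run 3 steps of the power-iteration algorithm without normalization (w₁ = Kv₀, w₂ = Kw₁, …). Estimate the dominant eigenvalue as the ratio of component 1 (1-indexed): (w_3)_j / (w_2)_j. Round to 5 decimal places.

w1 = Kv₀ = (12, 2)
w2 = Kw1 = (94, -16)
w3 = Kw2 = (578, -252)
Ratio at component: 578 / 94 = 6.14894

6.14894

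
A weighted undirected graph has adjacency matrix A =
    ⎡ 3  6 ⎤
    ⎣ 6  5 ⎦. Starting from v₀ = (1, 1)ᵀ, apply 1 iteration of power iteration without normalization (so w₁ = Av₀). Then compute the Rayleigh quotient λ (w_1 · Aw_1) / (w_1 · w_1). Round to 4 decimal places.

w1 = Av₀ = (9, 11)
Aw1 = (93, 109)
w1·Aw1 = 9·93 + 11·109 = 2036; w1·w1 = 9·9 + 11·11 = 202
λ ≈ 2036/202 = 10.0792

10.0792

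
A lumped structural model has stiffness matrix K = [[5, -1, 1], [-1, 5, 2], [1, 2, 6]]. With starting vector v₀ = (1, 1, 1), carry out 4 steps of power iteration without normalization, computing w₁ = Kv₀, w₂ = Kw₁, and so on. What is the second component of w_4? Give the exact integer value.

2557

w1 = Kv₀ = (5, 6, 9)
w2 = Kw1 = (28, 43, 71)
w3 = Kw2 = (168, 329, 540)
w4 = Kw3 = (1051, 2557, 4066)
The requested component of w4 is 2557.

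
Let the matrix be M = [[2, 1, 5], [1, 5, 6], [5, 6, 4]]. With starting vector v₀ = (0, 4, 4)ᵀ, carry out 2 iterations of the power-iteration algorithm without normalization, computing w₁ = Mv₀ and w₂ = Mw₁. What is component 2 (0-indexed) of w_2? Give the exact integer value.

544

w1 = Mv₀ = (2·0 + 1·4 + 5·4; 1·0 + 5·4 + 6·4; 5·0 + 6·4 + 4·4) = (24, 44, 40)
w2 = Mw1 = (2·24 + 1·44 + 5·40; 1·24 + 5·44 + 6·40; 5·24 + 6·44 + 4·40) = (292, 484, 544)
The requested component of w2 is 544.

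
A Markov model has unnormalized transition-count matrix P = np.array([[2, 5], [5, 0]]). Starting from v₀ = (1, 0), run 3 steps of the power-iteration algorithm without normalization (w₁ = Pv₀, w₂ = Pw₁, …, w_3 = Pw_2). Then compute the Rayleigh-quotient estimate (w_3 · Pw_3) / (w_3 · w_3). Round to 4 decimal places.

w1 = Pv₀ = (2·1 + 5·0; 5·1 + 0·0) = (2, 5)
w2 = Pw1 = (2·2 + 5·5; 5·2 + 0·5) = (29, 10)
w3 = Pw2 = (108, 145)
Pw3 = (941, 540)
w3·Pw3 = 108·941 + 145·540 = 179928; w3·w3 = 108·108 + 145·145 = 32689
λ ≈ 179928/32689 = 5.5042

λ ≈ 5.5042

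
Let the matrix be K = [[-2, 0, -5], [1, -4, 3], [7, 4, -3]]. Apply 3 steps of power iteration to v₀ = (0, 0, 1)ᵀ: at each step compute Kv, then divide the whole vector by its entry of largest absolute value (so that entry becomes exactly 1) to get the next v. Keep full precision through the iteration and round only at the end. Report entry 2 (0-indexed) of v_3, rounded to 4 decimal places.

Kv0 = (-5.00000, 3.00000, -3.00000); divide by -5.00000 → v1 = (1.00000, -0.60000, 0.60000)
Kv1 = (-5.00000, 5.20000, 2.80000); divide by 5.20000 → v2 = (-0.96154, 1.00000, 0.53846)
Kv2 = (-0.76923, -3.34615, -4.34615); divide by -4.34615 → v3 = (0.17699, 0.76991, 1.00000)
Requested entry of v3: 113/113 = 1.0000

1.0000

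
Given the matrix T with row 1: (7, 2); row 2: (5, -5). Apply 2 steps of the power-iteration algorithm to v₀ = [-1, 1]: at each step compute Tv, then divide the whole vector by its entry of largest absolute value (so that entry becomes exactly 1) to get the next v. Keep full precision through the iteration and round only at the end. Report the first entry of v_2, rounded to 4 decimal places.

1.0000

Tv0 = (-5.00000, -10.00000); divide by -10.00000 → v1 = (0.50000, 1.00000)
Tv1 = (5.50000, -2.50000); divide by 5.50000 → v2 = (1.00000, -0.45455)
Requested entry of v2: -55/-55 = 1.0000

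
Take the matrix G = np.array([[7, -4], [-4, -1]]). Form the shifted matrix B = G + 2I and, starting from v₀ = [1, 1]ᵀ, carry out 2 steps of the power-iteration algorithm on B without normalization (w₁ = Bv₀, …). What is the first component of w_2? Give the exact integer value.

57

B = G + 2I has rows (9, -4); (-4, 1)
w1 = Bv₀ = (5, -3)
w2 = Bw1 = (57, -23)
Requested component of w2: 57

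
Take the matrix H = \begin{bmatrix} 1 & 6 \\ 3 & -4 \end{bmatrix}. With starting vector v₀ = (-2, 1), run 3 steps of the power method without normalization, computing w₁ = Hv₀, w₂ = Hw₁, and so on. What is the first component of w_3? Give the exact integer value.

256

w1 = Hv₀ = (4, -10)
w2 = Hw1 = (-56, 52)
w3 = Hw2 = (256, -376)
The requested component of w3 is 256.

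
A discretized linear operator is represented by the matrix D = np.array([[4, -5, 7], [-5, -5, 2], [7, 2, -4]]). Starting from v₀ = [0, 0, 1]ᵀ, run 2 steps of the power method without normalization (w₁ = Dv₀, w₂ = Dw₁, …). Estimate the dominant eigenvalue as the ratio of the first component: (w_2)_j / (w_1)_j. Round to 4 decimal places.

λ ≈ -1.4286

w1 = Dv₀ = (4·0 + (-5)·0 + 7·1; (-5)·0 + (-5)·0 + 2·1; 7·0 + 2·0 + (-4)·1) = (7, 2, -4)
w2 = Dw1 = (4·7 + (-5)·2 + 7·(-4); (-5)·7 + (-5)·2 + 2·(-4); 7·7 + 2·2 + (-4)·(-4)) = (-10, -53, 69)
Ratio at component: -10 / 7 = -1.4286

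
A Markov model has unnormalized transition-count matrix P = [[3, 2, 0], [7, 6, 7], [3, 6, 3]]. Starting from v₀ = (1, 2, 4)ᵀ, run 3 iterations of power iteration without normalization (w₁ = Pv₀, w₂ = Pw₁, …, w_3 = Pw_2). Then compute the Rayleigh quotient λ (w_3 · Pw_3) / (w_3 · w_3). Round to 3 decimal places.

w1 = Pv₀ = (3·1 + 2·2 + 0·4; 7·1 + 6·2 + 7·4; 3·1 + 6·2 + 3·4) = (7, 47, 27)
w2 = Pw1 = (3·7 + 2·47 + 0·27; 7·7 + 6·47 + 7·27; 3·7 + 6·47 + 3·27) = (115, 520, 384)
w3 = Pw2 = (1385, 6613, 4617)
Pw3 = (17381, 81692, 57684)
w3·Pw3 = 1385·17381 + 6613·81692 + 4617·57684 = 830628909; w3·w3 = 1385·1385 + 6613·6613 + 4617·4617 = 66966683
λ ≈ 830628909/66966683 = 12.404

λ ≈ 12.404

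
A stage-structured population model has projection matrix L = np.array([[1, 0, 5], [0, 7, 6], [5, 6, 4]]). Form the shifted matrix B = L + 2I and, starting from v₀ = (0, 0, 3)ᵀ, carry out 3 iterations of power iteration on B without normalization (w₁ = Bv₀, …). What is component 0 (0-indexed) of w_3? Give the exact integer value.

1860

B = L + 2I has rows (3, 0, 5); (0, 9, 6); (5, 6, 6)
w1 = Bv₀ = (15, 18, 18)
w2 = Bw1 = (135, 270, 291)
w3 = Bw2 = (1860, 4176, 4041)
Requested component of w3: 1860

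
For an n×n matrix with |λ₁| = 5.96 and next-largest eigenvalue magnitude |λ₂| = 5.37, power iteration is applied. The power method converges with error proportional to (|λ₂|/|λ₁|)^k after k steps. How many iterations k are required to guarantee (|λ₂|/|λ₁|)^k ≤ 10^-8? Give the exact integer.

177

|λ₂/λ₁| = 5.37/5.96 = 0.90101
Need k ≥ ln(10^-8) / ln(0.90101) = -18.4207 / -0.1042 ≈ 176.710
Smallest integer k satisfying the bound: 177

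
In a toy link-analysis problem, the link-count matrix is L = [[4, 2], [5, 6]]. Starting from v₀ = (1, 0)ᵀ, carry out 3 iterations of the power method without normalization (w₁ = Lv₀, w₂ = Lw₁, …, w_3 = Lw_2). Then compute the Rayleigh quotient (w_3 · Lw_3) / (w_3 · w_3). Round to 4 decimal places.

w1 = Lv₀ = (4·1 + 2·0; 5·1 + 6·0) = (4, 5)
w2 = Lw1 = (4·4 + 2·5; 5·4 + 6·5) = (26, 50)
w3 = Lw2 = (204, 430)
Lw3 = (1676, 3600)
w3·Lw3 = 204·1676 + 430·3600 = 1889904; w3·w3 = 204·204 + 430·430 = 226516
λ ≈ 1889904/226516 = 8.3434

λ ≈ 8.3434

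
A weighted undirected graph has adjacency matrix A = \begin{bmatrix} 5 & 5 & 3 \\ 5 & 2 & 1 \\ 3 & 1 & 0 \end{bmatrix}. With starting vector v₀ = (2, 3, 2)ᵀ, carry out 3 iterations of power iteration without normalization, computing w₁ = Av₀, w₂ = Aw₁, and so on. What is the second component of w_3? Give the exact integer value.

w1 = Av₀ = (5·2 + 5·3 + 3·2; 5·2 + 2·3 + 1·2; 3·2 + 1·3 + 0·2) = (31, 18, 9)
w2 = Aw1 = (5·31 + 5·18 + 3·9; 5·31 + 2·18 + 1·9; 3·31 + 1·18 + 0·9) = (272, 200, 111)
w3 = Aw2 = (2693, 1871, 1016)
The requested component of w3 is 1871.

1871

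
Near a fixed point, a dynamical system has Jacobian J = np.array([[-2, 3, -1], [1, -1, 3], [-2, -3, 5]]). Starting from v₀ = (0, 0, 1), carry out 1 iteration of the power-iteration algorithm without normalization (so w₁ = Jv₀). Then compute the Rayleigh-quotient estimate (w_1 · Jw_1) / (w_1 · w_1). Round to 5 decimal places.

λ ≈ 3.34286

w1 = Jv₀ = ((-2)·0 + 3·0 + (-1)·1; 1·0 + (-1)·0 + 3·1; (-2)·0 + (-3)·0 + 5·1) = (-1, 3, 5)
Jw1 = (6, 11, 18)
w1·Jw1 = (-1)·6 + 3·11 + 5·18 = 117; w1·w1 = (-1)·(-1) + 3·3 + 5·5 = 35
λ ≈ 117/35 = 3.34286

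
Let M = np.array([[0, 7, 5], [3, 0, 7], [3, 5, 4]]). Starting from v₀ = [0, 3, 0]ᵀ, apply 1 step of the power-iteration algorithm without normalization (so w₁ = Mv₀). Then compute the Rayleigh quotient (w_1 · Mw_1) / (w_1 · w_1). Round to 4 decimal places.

5.1351

w1 = Mv₀ = (0·0 + 7·3 + 5·0; 3·0 + 0·3 + 7·0; 3·0 + 5·3 + 4·0) = (21, 0, 15)
Mw1 = (75, 168, 123)
w1·Mw1 = 21·75 + 0·168 + 15·123 = 3420; w1·w1 = 21·21 + 0·0 + 15·15 = 666
λ ≈ 3420/666 = 5.1351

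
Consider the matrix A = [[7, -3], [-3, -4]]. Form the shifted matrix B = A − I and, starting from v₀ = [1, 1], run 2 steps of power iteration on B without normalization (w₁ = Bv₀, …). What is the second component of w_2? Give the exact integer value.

31

B = A − I has rows (6, -3); (-3, -5)
w1 = Bv₀ = (6·1 + (-3)·1; (-3)·1 + (-5)·1) = (3, -8)
w2 = Bw1 = (6·3 + (-3)·(-8); (-3)·3 + (-5)·(-8)) = (42, 31)
Requested component of w2: 31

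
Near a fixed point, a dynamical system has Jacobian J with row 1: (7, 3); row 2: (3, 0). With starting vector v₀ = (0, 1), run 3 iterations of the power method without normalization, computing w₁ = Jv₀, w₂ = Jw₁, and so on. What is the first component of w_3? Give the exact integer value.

w1 = Jv₀ = (3, 0)
w2 = Jw1 = (21, 9)
w3 = Jw2 = (174, 63)
The requested component of w3 is 174.

174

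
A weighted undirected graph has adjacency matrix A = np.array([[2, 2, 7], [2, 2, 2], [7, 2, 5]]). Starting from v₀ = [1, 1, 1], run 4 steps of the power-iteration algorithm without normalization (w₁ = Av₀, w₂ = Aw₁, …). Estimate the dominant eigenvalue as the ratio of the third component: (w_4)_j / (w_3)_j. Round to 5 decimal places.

λ ≈ 11.46717

w1 = Av₀ = (2·1 + 2·1 + 7·1; 2·1 + 2·1 + 2·1; 7·1 + 2·1 + 5·1) = (11, 6, 14)
w2 = Aw1 = (2·11 + 2·6 + 7·14; 2·11 + 2·6 + 2·14; 7·11 + 2·6 + 5·14) = (132, 62, 159)
w3 = Aw2 = (1501, 706, 1843)
w4 = Aw3 = (17315, 8100, 21134)
Ratio at component: 21134 / 1843 = 11.46717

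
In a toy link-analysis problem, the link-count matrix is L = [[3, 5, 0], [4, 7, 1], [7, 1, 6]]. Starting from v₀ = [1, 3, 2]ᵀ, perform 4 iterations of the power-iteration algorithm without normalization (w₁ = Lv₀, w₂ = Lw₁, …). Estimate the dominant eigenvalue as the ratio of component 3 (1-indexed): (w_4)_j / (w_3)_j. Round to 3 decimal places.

w1 = Lv₀ = (3·1 + 5·3 + 0·2; 4·1 + 7·3 + 1·2; 7·1 + 1·3 + 6·2) = (18, 27, 22)
w2 = Lw1 = (3·18 + 5·27 + 0·22; 4·18 + 7·27 + 1·22; 7·18 + 1·27 + 6·22) = (189, 283, 285)
w3 = Lw2 = (1982, 3022, 3316)
w4 = Lw3 = (21056, 32398, 36792)
Ratio at component: 36792 / 3316 = 11.095

11.095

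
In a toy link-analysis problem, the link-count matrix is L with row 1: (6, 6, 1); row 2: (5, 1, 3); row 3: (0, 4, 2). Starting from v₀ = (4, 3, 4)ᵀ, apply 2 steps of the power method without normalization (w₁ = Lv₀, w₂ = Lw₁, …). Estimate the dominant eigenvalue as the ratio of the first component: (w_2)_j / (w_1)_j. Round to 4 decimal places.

w1 = Lv₀ = (6·4 + 6·3 + 1·4; 5·4 + 1·3 + 3·4; 0·4 + 4·3 + 2·4) = (46, 35, 20)
w2 = Lw1 = (6·46 + 6·35 + 1·20; 5·46 + 1·35 + 3·20; 0·46 + 4·35 + 2·20) = (506, 325, 180)
Ratio at component: 506 / 46 = 11.0000

11.0000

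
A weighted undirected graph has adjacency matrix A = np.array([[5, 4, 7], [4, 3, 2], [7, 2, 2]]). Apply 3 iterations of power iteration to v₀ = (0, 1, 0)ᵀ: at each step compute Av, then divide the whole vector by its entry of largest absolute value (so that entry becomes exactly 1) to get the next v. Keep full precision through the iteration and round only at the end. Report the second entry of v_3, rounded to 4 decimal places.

Av0 = (4.00000, 3.00000, 2.00000); divide by 4.00000 → v1 = (1.00000, 0.75000, 0.50000)
Av1 = (11.50000, 7.25000, 9.50000); divide by 11.50000 → v2 = (1.00000, 0.63043, 0.82609)
Av2 = (13.30435, 7.54348, 9.91304); divide by 13.30435 → v3 = (1.00000, 0.56699, 0.74510)
Requested entry of v3: 347/612 = 0.5670

0.5670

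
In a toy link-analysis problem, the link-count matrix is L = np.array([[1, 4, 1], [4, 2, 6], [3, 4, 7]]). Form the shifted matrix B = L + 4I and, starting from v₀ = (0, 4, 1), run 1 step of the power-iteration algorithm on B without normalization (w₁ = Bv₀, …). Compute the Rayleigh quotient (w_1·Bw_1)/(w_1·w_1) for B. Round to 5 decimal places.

μ ≈ 15.05735

B = L + 4I has rows (5, 4, 1); (4, 6, 6); (3, 4, 11)
w1 = Bv₀ = (5·0 + 4·4 + 1·1; 4·0 + 6·4 + 6·1; 3·0 + 4·4 + 11·1) = (17, 30, 27)
Bw1 = (232, 410, 468)
w1·Bw1 = 28880; w1·w1 = 1918; μ ≈ 28880/1918 = 15.05735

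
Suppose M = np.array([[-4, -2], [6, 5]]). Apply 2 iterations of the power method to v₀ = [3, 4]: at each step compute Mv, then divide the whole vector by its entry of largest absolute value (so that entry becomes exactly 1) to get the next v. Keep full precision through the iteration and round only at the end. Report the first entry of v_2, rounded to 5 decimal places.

0.05714

Mv0 = (-20.000000, 38.000000); divide by 38.000000 → v1 = (-0.526316, 1.000000)
Mv1 = (0.105263, 1.842105); divide by 1.842105 → v2 = (0.057143, 1.000000)
Requested entry of v2: 4/70 = 0.05714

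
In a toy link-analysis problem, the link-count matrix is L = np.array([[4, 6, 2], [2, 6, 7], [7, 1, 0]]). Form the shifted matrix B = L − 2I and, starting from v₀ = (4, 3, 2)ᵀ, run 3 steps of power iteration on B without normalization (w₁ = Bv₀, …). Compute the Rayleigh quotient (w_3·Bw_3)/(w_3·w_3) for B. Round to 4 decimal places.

10.0235

B = L − 2I has rows (2, 6, 2); (2, 4, 7); (7, 1, -2)
w1 = Bv₀ = (30, 34, 27)
w2 = Bw1 = (318, 385, 190)
w3 = Bw2 = (3326, 3506, 2231)
Bw3 = (32150, 36293, 22326)
w3·Bw3 = 283983464; w3·w3 = 28331673; μ ≈ 283983464/28331673 = 10.0235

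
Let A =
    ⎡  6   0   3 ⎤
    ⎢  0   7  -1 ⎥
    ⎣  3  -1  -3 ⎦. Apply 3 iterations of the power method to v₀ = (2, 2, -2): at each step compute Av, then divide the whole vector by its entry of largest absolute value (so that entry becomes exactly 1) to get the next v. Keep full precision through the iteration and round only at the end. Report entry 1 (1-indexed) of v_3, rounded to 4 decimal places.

Av0 = (6.00000, 16.00000, 10.00000); divide by 16.00000 → v1 = (0.37500, 1.00000, 0.62500)
Av1 = (4.12500, 6.37500, -1.75000); divide by 6.37500 → v2 = (0.64706, 1.00000, -0.27451)
Av2 = (3.05882, 7.27451, 1.76471); divide by 7.27451 → v3 = (0.42049, 1.00000, 0.24259)
Requested entry of v3: 312/742 = 0.4205

0.4205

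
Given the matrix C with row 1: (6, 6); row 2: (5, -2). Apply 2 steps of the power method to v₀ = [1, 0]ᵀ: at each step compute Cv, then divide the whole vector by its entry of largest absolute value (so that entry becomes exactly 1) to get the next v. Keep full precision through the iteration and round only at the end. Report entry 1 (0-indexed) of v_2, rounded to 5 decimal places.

Cv0 = (6.000000, 5.000000); divide by 6.000000 → v1 = (1.000000, 0.833333)
Cv1 = (11.000000, 3.333333); divide by 11.000000 → v2 = (1.000000, 0.303030)
Requested entry of v2: 20/66 = 0.30303

0.30303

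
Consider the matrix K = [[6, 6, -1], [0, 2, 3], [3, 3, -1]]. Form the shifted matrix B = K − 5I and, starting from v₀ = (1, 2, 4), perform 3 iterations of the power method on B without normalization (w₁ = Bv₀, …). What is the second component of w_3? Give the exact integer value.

594

B = K − 5I has rows (1, 6, -1); (0, -3, 3); (3, 3, -6)
w1 = Bv₀ = (9, 6, -15)
w2 = Bw1 = (60, -63, 135)
w3 = Bw2 = (-453, 594, -819)
Requested component of w3: 594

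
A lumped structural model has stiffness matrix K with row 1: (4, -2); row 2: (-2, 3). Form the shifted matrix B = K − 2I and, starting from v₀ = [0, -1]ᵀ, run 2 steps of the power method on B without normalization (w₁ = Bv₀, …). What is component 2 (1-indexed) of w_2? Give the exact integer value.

-5

B = K − 2I has rows (2, -2); (-2, 1)
w1 = Bv₀ = (2·0 + (-2)·(-1); (-2)·0 + 1·(-1)) = (2, -1)
w2 = Bw1 = (2·2 + (-2)·(-1); (-2)·2 + 1·(-1)) = (6, -5)
Requested component of w2: -5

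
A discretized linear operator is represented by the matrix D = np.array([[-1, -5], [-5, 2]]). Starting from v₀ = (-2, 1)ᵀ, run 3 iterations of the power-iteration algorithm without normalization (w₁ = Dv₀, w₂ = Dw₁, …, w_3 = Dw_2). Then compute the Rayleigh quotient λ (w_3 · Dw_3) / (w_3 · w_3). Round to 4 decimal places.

w1 = Dv₀ = ((-1)·(-2) + (-5)·1; (-5)·(-2) + 2·1) = (-3, 12)
w2 = Dw1 = ((-1)·(-3) + (-5)·12; (-5)·(-3) + 2·12) = (-57, 39)
w3 = Dw2 = (-138, 363)
Dw3 = (-1677, 1416)
w3·Dw3 = (-138)·(-1677) + 363·1416 = 745434; w3·w3 = (-138)·(-138) + 363·363 = 150813
λ ≈ 745434/150813 = 4.9428

λ ≈ 4.9428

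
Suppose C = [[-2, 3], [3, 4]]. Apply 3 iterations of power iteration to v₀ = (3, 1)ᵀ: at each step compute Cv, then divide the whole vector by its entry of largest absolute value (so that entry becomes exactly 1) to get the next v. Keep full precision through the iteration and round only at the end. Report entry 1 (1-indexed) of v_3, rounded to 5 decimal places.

0.12704

Cv0 = (-3.000000, 13.000000); divide by 13.000000 → v1 = (-0.230769, 1.000000)
Cv1 = (3.461538, 3.307692); divide by 3.461538 → v2 = (1.000000, 0.955556)
Cv2 = (0.866667, 6.822222); divide by 6.822222 → v3 = (0.127036, 1.000000)
Requested entry of v3: 39/307 = 0.12704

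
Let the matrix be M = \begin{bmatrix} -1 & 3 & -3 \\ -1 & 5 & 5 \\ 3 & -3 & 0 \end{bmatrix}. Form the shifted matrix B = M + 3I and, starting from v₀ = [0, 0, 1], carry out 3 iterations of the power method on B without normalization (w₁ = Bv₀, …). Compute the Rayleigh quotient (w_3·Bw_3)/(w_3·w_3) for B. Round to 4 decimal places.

5.8662

B = M + 3I has rows (2, 3, -3); (-1, 8, 5); (3, -3, 3)
w1 = Bv₀ = (2·0 + 3·0 + (-3)·1; (-1)·0 + 8·0 + 5·1; 3·0 + (-3)·0 + 3·1) = (-3, 5, 3)
w2 = Bw1 = (2·(-3) + 3·5 + (-3)·3; (-1)·(-3) + 8·5 + 5·3; 3·(-3) + (-3)·5 + 3·3) = (0, 58, -15)
w3 = Bw2 = (219, 389, -219)
Bw3 = (2262, 1798, -1167)
w3·Bw3 = 1450373; w3·w3 = 247243; μ ≈ 1450373/247243 = 5.8662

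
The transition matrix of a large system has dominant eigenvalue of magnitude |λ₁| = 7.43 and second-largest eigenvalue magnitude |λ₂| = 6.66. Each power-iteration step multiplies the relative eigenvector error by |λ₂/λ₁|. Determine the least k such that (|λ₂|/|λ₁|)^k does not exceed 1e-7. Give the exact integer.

148

|λ₂/λ₁| = 6.66/7.43 = 0.89637
Need k ≥ ln(1e-7) / ln(0.89637) = -16.1181 / -0.1094 ≈ 147.323
Smallest integer k satisfying the bound: 148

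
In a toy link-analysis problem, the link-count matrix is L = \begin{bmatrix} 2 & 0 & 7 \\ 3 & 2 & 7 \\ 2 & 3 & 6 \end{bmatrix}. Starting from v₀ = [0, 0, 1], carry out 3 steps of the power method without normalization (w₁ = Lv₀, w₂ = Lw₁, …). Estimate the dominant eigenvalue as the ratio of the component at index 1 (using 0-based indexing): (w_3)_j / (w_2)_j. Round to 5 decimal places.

w1 = Lv₀ = (2·0 + 0·0 + 7·1; 3·0 + 2·0 + 7·1; 2·0 + 3·0 + 6·1) = (7, 7, 6)
w2 = Lw1 = (2·7 + 0·7 + 7·6; 3·7 + 2·7 + 7·6; 2·7 + 3·7 + 6·6) = (56, 77, 71)
w3 = Lw2 = (609, 819, 769)
Ratio at component: 819 / 77 = 10.63636

λ ≈ 10.63636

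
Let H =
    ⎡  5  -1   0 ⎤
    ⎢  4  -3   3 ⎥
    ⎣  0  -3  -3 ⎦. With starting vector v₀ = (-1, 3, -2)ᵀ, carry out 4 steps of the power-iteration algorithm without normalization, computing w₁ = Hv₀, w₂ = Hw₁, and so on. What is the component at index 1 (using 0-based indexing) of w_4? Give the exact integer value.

w1 = Hv₀ = (5·(-1) + (-1)·3 + 0·(-2); 4·(-1) + (-3)·3 + 3·(-2); 0·(-1) + (-3)·3 + (-3)·(-2)) = (-8, -19, -3)
w2 = Hw1 = (5·(-8) + (-1)·(-19) + 0·(-3); 4·(-8) + (-3)·(-19) + 3·(-3); 0·(-8) + (-3)·(-19) + (-3)·(-3)) = (-21, 16, 66)
w3 = Hw2 = (-121, 66, -246)
w4 = Hw3 = (-671, -1420, 540)
The requested component of w4 is -1420.

-1420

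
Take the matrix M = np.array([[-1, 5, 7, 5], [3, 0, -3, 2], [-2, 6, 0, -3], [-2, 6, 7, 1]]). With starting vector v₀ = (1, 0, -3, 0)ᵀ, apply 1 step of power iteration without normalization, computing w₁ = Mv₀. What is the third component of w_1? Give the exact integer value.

w1 = Mv₀ = ((-1)·1 + 5·0 + 7·(-3) + 5·0; 3·1 + 0·0 + (-3)·(-3) + 2·0; (-2)·1 + 6·0 + 0·(-3) + (-3)·0; (-2)·1 + 6·0 + 7·(-3) + 1·0) = (-22, 12, -2, -23)
The requested component of w1 is -2.

-2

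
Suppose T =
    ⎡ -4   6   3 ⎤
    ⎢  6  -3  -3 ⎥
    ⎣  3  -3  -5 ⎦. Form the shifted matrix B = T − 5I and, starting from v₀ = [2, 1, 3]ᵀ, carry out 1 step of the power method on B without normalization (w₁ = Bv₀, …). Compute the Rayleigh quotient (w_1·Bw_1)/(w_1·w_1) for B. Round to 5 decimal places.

-10.11140

B = T − 5I has rows (-9, 6, 3); (6, -8, -3); (3, -3, -10)
w1 = Bv₀ = (-3, -5, -27)
Bw1 = (-84, 103, 276)
w1·Bw1 = -7715; w1·w1 = 763; μ ≈ -7715/763 = -10.11140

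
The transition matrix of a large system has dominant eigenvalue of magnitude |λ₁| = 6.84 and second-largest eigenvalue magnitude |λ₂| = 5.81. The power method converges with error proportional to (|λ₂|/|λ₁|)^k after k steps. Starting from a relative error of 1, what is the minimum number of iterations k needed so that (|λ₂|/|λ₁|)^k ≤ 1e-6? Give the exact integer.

85

|λ₂/λ₁| = 5.81/6.84 = 0.84942
Need k ≥ ln(1e-6) / ln(0.84942) = -13.8155 / -0.1632 ≈ 84.650
Smallest integer k satisfying the bound: 85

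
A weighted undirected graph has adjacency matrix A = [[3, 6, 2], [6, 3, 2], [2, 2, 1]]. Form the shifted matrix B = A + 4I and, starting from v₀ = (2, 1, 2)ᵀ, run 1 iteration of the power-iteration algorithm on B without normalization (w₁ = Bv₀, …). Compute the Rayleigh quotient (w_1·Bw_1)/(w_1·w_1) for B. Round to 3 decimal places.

μ ≈ 13.701

B = A + 4I has rows (7, 6, 2); (6, 7, 2); (2, 2, 5)
w1 = Bv₀ = (7·2 + 6·1 + 2·2; 6·2 + 7·1 + 2·2; 2·2 + 2·1 + 5·2) = (24, 23, 16)
Bw1 = (338, 337, 174)
w1·Bw1 = 18647; w1·w1 = 1361; μ ≈ 18647/1361 = 13.701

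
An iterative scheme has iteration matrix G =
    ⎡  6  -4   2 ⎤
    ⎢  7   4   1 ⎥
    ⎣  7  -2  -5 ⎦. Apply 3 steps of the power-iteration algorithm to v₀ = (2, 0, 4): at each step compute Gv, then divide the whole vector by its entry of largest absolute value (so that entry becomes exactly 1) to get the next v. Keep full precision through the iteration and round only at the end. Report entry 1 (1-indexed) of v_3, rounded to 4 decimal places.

Gv0 = (20.00000, 18.00000, -6.00000); divide by 20.00000 → v1 = (1.00000, 0.90000, -0.30000)
Gv1 = (1.80000, 10.30000, 6.70000); divide by 10.30000 → v2 = (0.17476, 1.00000, 0.65049)
Gv2 = (-1.65049, 5.87379, -4.02913); divide by 5.87379 → v3 = (-0.28099, 1.00000, -0.68595)
Requested entry of v3: -340/1210 = -0.2810

-0.2810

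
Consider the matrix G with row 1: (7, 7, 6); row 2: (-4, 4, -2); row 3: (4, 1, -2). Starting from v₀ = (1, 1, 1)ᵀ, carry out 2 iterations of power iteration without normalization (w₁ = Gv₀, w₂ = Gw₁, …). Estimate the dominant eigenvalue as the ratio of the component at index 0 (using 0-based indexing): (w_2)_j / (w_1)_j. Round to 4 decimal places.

w1 = Gv₀ = (7·1 + 7·1 + 6·1; (-4)·1 + 4·1 + (-2)·1; 4·1 + 1·1 + (-2)·1) = (20, -2, 3)
w2 = Gw1 = (7·20 + 7·(-2) + 6·3; (-4)·20 + 4·(-2) + (-2)·3; 4·20 + 1·(-2) + (-2)·3) = (144, -94, 72)
Ratio at component: 144 / 20 = 7.2000

λ ≈ 7.2000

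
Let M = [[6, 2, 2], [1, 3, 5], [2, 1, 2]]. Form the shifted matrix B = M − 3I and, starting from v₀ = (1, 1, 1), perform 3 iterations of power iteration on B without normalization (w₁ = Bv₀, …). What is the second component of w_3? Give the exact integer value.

127

B = M − 3I has rows (3, 2, 2); (1, 0, 5); (2, 1, -1)
w1 = Bv₀ = (3·1 + 2·1 + 2·1; 1·1 + 0·1 + 5·1; 2·1 + 1·1 + (-1)·1) = (7, 6, 2)
w2 = Bw1 = (3·7 + 2·6 + 2·2; 1·7 + 0·6 + 5·2; 2·7 + 1·6 + (-1)·2) = (37, 17, 18)
w3 = Bw2 = (181, 127, 73)
Requested component of w3: 127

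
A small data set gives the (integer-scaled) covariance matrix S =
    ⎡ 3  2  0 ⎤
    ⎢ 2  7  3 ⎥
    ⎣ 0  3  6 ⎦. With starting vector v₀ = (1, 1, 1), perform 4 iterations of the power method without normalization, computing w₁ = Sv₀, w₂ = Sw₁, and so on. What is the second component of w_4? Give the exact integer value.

w1 = Sv₀ = (3·1 + 2·1 + 0·1; 2·1 + 7·1 + 3·1; 0·1 + 3·1 + 6·1) = (5, 12, 9)
w2 = Sw1 = (3·5 + 2·12 + 0·9; 2·5 + 7·12 + 3·9; 0·5 + 3·12 + 6·9) = (39, 121, 90)
w3 = Sw2 = (359, 1195, 903)
w4 = Sw3 = (3467, 11792, 9003)
The requested component of w4 is 11792.

11792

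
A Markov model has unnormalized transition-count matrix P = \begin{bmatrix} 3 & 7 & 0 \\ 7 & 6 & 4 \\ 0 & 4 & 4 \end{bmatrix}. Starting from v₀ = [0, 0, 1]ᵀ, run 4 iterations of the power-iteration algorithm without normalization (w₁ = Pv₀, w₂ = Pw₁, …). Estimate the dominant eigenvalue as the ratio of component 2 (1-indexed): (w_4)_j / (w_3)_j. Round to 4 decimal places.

λ ≈ 12.5603

w1 = Pv₀ = (3·0 + 7·0 + 0·1; 7·0 + 6·0 + 4·1; 0·0 + 4·0 + 4·1) = (0, 4, 4)
w2 = Pw1 = (3·0 + 7·4 + 0·4; 7·0 + 6·4 + 4·4; 0·0 + 4·4 + 4·4) = (28, 40, 32)
w3 = Pw2 = (364, 564, 288)
w4 = Pw3 = (5040, 7084, 3408)
Ratio at component: 7084 / 564 = 12.5603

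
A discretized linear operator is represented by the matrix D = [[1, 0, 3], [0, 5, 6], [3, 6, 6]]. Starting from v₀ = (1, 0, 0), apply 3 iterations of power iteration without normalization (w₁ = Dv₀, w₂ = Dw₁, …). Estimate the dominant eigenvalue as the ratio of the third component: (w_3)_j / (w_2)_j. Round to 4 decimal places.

λ ≈ 12.5714

w1 = Dv₀ = (1·1 + 0·0 + 3·0; 0·1 + 5·0 + 6·0; 3·1 + 6·0 + 6·0) = (1, 0, 3)
w2 = Dw1 = (1·1 + 0·0 + 3·3; 0·1 + 5·0 + 6·3; 3·1 + 6·0 + 6·3) = (10, 18, 21)
w3 = Dw2 = (73, 216, 264)
Ratio at component: 264 / 21 = 12.5714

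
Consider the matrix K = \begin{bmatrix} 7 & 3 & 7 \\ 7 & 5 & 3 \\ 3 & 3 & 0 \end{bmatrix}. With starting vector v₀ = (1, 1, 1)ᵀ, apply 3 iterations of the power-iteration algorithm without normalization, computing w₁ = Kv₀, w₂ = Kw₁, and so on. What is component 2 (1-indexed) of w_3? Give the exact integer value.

w1 = Kv₀ = (7·1 + 3·1 + 7·1; 7·1 + 5·1 + 3·1; 3·1 + 3·1 + 0·1) = (17, 15, 6)
w2 = Kw1 = (7·17 + 3·15 + 7·6; 7·17 + 5·15 + 3·6; 3·17 + 3·15 + 0·6) = (206, 212, 96)
w3 = Kw2 = (2750, 2790, 1254)
The requested component of w3 is 2790.

2790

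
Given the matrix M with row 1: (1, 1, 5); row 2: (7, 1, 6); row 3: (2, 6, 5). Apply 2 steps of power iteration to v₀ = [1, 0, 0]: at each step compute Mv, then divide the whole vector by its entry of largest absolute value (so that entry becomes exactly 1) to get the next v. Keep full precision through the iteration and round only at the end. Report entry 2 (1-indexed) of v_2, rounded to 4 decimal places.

Mv0 = (1.00000, 7.00000, 2.00000); divide by 7.00000 → v1 = (0.14286, 1.00000, 0.28571)
Mv1 = (2.57143, 3.71429, 7.71429); divide by 7.71429 → v2 = (0.33333, 0.48148, 1.00000)
Requested entry of v2: 26/54 = 0.4815

0.4815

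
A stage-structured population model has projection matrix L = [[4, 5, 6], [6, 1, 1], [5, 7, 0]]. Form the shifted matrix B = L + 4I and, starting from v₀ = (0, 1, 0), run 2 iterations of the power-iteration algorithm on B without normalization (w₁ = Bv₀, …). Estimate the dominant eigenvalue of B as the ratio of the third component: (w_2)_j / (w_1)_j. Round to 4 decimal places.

B = L + 4I has rows (8, 5, 6); (6, 5, 1); (5, 7, 4)
w1 = Bv₀ = (8·0 + 5·1 + 6·0; 6·0 + 5·1 + 1·0; 5·0 + 7·1 + 4·0) = (5, 5, 7)
w2 = Bw1 = (8·5 + 5·5 + 6·7; 6·5 + 5·5 + 1·7; 5·5 + 7·5 + 4·7) = (107, 62, 88)
Ratio: 88/7 = 12.5714

12.5714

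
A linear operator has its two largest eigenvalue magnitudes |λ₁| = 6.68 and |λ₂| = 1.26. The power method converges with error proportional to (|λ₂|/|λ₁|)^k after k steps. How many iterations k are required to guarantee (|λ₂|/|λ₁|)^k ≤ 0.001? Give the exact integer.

|λ₂/λ₁| = 1.26/6.68 = 0.18862
Need k ≥ ln(0.001) / ln(0.18862) = -6.9078 / -1.6680 ≈ 4.141
Smallest integer k satisfying the bound: 5

5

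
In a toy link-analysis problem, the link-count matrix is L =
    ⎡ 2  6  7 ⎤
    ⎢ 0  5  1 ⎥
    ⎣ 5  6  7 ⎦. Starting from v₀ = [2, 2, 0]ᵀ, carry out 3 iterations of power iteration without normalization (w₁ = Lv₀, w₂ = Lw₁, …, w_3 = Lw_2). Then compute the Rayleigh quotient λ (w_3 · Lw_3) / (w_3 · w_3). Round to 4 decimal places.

λ ≈ 12.0319

w1 = Lv₀ = (16, 10, 22)
w2 = Lw1 = (246, 72, 294)
w3 = Lw2 = (2982, 654, 3720)
Lw3 = (35928, 6990, 44874)
w3·Lw3 = 2982·35928 + 654·6990 + 3720·44874 = 278640036; w3·w3 = 2982·2982 + 654·654 + 3720·3720 = 23158440
λ ≈ 278640036/23158440 = 12.0319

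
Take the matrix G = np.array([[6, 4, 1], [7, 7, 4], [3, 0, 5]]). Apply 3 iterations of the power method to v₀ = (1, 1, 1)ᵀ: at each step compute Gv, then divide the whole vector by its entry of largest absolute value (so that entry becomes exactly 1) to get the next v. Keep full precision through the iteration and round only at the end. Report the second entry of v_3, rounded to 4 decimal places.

1.0000

Gv0 = (11.00000, 18.00000, 8.00000); divide by 18.00000 → v1 = (0.61111, 1.00000, 0.44444)
Gv1 = (8.11111, 13.05556, 4.05556); divide by 13.05556 → v2 = (0.62128, 1.00000, 0.31064)
Gv2 = (8.03830, 12.59149, 3.41702); divide by 12.59149 → v3 = (0.63839, 1.00000, 0.27138)
Requested entry of v3: 2959/2959 = 1.0000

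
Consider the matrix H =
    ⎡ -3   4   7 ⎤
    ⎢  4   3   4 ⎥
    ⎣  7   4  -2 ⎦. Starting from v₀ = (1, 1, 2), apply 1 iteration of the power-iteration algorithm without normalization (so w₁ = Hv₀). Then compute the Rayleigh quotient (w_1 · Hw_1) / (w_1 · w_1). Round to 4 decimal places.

8.0401

w1 = Hv₀ = ((-3)·1 + 4·1 + 7·2; 4·1 + 3·1 + 4·2; 7·1 + 4·1 + (-2)·2) = (15, 15, 7)
Hw1 = (64, 133, 151)
w1·Hw1 = 15·64 + 15·133 + 7·151 = 4012; w1·w1 = 15·15 + 15·15 + 7·7 = 499
λ ≈ 4012/499 = 8.0401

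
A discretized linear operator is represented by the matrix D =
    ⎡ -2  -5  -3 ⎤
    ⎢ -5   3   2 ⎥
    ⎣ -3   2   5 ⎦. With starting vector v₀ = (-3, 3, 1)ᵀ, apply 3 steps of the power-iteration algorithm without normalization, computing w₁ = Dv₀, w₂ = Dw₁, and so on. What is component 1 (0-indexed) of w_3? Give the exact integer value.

1740

w1 = Dv₀ = (-12, 26, 20)
w2 = Dw1 = (-166, 178, 188)
w3 = Dw2 = (-1122, 1740, 1794)
The requested component of w3 is 1740.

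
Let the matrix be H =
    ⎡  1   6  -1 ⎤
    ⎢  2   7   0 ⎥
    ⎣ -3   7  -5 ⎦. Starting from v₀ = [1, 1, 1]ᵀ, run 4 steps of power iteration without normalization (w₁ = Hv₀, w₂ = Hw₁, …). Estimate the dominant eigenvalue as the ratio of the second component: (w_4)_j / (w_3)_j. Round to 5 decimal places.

8.42504

w1 = Hv₀ = (1·1 + 6·1 + (-1)·1; 2·1 + 7·1 + 0·1; (-3)·1 + 7·1 + (-5)·1) = (6, 9, -1)
w2 = Hw1 = (1·6 + 6·9 + (-1)·(-1); 2·6 + 7·9 + 0·(-1); (-3)·6 + 7·9 + (-5)·(-1)) = (61, 75, 50)
w3 = Hw2 = (461, 647, 92)
w4 = Hw3 = (4251, 5451, 2686)
Ratio at component: 5451 / 647 = 8.42504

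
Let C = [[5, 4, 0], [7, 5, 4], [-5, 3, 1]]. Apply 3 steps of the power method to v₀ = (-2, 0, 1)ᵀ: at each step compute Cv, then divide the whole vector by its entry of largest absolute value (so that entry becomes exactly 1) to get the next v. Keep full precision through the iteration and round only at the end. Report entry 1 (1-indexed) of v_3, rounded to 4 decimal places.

0.8510

Cv0 = (-10.00000, -10.00000, 11.00000); divide by 11.00000 → v1 = (-0.90909, -0.90909, 1.00000)
Cv1 = (-8.18182, -6.90909, 2.81818); divide by -8.18182 → v2 = (1.00000, 0.84444, -0.34444)
Cv2 = (8.37778, 9.84444, -2.81111); divide by 9.84444 → v3 = (0.85102, 1.00000, -0.28555)
Requested entry of v3: -754/-886 = 0.8510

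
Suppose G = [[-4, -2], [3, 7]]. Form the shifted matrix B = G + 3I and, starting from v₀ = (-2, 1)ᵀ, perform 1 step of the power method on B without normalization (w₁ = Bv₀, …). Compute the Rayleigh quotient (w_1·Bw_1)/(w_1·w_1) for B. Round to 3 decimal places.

μ ≈ 10.000

B = G + 3I has rows (-1, -2); (3, 10)
w1 = Bv₀ = (0, 4)
Bw1 = (-8, 40)
w1·Bw1 = 160; w1·w1 = 16; μ ≈ 160/16 = 10.000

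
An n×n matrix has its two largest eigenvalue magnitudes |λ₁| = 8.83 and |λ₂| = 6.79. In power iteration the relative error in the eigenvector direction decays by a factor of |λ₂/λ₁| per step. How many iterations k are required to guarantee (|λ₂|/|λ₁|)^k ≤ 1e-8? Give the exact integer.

|λ₂/λ₁| = 6.79/8.83 = 0.76897
Need k ≥ ln(1e-8) / ln(0.76897) = -18.4207 / -0.2627 ≈ 70.120
Smallest integer k satisfying the bound: 71

71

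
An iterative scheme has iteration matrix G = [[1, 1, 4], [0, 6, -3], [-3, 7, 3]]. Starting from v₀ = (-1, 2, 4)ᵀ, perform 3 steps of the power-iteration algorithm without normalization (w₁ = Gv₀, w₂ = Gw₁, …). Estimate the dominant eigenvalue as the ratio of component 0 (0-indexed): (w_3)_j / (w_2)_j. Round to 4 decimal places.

w1 = Gv₀ = (1·(-1) + 1·2 + 4·4; 0·(-1) + 6·2 + (-3)·4; (-3)·(-1) + 7·2 + 3·4) = (17, 0, 29)
w2 = Gw1 = (1·17 + 1·0 + 4·29; 0·17 + 6·0 + (-3)·29; (-3)·17 + 7·0 + 3·29) = (133, -87, 36)
w3 = Gw2 = (190, -630, -900)
Ratio at component: 190 / 133 = 1.4286

1.4286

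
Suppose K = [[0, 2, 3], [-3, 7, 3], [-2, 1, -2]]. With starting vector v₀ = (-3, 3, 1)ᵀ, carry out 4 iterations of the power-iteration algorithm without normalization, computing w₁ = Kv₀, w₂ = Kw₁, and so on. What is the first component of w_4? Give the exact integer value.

w1 = Kv₀ = (0·(-3) + 2·3 + 3·1; (-3)·(-3) + 7·3 + 3·1; (-2)·(-3) + 1·3 + (-2)·1) = (9, 33, 7)
w2 = Kw1 = (0·9 + 2·33 + 3·7; (-3)·9 + 7·33 + 3·7; (-2)·9 + 1·33 + (-2)·7) = (87, 225, 1)
w3 = Kw2 = (453, 1317, 49)
w4 = Kw3 = (2781, 8007, 313)
The requested component of w4 is 2781.

2781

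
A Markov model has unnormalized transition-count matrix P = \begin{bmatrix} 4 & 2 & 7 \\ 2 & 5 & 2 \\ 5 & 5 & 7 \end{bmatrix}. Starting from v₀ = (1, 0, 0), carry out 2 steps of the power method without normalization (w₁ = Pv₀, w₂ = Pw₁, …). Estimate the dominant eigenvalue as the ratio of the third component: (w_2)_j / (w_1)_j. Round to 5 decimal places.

λ ≈ 13.00000

w1 = Pv₀ = (4, 2, 5)
w2 = Pw1 = (55, 28, 65)
Ratio at component: 65 / 5 = 13.00000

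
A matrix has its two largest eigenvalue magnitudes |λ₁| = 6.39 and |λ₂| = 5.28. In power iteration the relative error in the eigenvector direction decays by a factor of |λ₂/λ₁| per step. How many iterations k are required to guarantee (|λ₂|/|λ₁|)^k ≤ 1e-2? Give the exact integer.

25

|λ₂/λ₁| = 5.28/6.39 = 0.82629
Need k ≥ ln(1e-2) / ln(0.82629) = -4.6052 / -0.1908 ≈ 24.135
Smallest integer k satisfying the bound: 25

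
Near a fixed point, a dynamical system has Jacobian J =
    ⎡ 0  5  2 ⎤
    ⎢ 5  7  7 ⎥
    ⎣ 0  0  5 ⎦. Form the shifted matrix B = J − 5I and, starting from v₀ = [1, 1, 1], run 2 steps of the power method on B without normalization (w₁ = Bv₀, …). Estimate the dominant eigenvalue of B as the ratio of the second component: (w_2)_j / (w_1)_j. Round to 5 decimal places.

B = J − 5I has rows (-5, 5, 2); (5, 2, 7); (0, 0, 0)
w1 = Bv₀ = ((-5)·1 + 5·1 + 2·1; 5·1 + 2·1 + 7·1; 0·1 + 0·1 + 0·1) = (2, 14, 0)
w2 = Bw1 = ((-5)·2 + 5·14 + 2·0; 5·2 + 2·14 + 7·0; 0·2 + 0·14 + 0·0) = (60, 38, 0)
Ratio: 38/14 = 2.71429

2.71429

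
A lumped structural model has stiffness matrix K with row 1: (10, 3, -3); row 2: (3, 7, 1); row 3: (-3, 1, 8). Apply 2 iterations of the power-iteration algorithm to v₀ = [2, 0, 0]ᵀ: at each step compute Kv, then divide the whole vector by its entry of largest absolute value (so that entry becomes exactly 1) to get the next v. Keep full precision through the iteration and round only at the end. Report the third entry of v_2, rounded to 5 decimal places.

-0.43220

Kv0 = (20.000000, 6.000000, -6.000000); divide by 20.000000 → v1 = (1.000000, 0.300000, -0.300000)
Kv1 = (11.800000, 4.800000, -5.100000); divide by 11.800000 → v2 = (1.000000, 0.406780, -0.432203)
Requested entry of v2: -102/236 = -0.43220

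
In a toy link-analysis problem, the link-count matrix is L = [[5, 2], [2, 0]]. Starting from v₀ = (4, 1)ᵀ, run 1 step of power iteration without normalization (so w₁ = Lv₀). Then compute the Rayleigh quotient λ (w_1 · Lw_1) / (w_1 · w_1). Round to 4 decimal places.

w1 = Lv₀ = (5·4 + 2·1; 2·4 + 0·1) = (22, 8)
Lw1 = (126, 44)
w1·Lw1 = 22·126 + 8·44 = 3124; w1·w1 = 22·22 + 8·8 = 548
λ ≈ 3124/548 = 5.7007

5.7007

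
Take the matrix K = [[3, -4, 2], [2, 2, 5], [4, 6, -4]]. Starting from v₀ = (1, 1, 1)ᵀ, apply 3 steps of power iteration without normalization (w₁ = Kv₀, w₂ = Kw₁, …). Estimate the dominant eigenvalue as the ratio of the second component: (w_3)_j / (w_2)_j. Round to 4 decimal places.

w1 = Kv₀ = (1, 9, 6)
w2 = Kw1 = (-21, 50, 34)
w3 = Kw2 = (-195, 228, 80)
Ratio at component: 228 / 50 = 4.5600

4.5600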